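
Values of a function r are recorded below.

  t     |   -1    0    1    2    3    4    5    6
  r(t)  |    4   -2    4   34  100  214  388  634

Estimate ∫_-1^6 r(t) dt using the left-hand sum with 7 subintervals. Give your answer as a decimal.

742

Δt = 1.
Sum = 1·[4 + (-2) + 4 + 34 + 100 + 214 + 388] = 742.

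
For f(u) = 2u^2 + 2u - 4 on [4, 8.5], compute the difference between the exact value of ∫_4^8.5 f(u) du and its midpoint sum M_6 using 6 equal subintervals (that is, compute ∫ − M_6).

Exact integral: ∫_4^8.5 f(u) du = 405.
M_6 = 404.578125.
Error = 405 − 404.578125 = 0.421875.

0.421875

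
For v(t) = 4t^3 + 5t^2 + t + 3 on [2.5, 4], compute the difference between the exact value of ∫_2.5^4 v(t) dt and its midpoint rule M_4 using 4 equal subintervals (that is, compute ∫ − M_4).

Exact integral: ∫_2.5^4 v(t) dt = 306.9375.
M_4 = 306.1640625.
Error = 306.9375 − 306.1640625 = 0.7734375.

0.7734375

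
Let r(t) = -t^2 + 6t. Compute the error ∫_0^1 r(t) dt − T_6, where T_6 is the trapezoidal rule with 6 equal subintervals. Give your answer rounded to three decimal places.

0.005

Exact integral: ∫_0^1 r(t) dt ≈ 2.66667.
T_6 ≈ 2.66204.
Error ≈ 2.66667 − 2.66204 ≈ 0.005.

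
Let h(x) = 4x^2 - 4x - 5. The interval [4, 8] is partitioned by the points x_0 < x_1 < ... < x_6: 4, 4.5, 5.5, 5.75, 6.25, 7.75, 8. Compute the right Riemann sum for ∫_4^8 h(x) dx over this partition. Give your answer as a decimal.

573.3125

Subinterval widths: 0.5, 1, 0.25, 0.5, 1.5, 0.25.
Right endpoints: 4.5, 5.5, 5.75, 6.25, 7.75, 8.
h(4.5) = 58, h(5.5) = 94, h(5.75) = 104.25, h(6.25) = 126.25, h(7.75) = 204.25, h(8) = 219.
Sum = Σ Δx_i · h(x_i).
Sum = 573.3125.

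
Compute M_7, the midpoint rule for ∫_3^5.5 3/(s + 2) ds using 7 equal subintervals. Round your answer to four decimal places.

Δs = (5.5 − 3)/7 = 5/14.
Midpoints: 89/28, 99/28, 109/28, 4.25, 129/28, 139/28, 149/28.
f(89/28) = 84/145, f(99/28) = 84/155, f(109/28) = 28/55, f(4.25) = 0.48, f(129/28) = 84/185, f(139/28) = 28/65, f(149/28) = 84/205.
Sum = Δs · [f(89/28) + f(99/28) + f(109/28) + ...].
Sum ≈ 1.2160.

1.2160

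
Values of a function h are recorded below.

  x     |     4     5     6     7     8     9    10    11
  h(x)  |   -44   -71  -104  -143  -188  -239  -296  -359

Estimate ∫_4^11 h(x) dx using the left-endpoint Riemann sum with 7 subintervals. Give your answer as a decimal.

-1085

Δx = 1.
Sum = 1·[(-44) + (-71) + (-104) + (-143) + (-188) + (-239) + (-296)] = -1085.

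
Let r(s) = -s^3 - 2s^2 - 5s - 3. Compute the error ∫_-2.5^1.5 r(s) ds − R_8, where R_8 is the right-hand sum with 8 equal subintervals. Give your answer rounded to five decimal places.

Exact integral: ∫_-2.5^1.5 r(s) ds ≈ -6.1666667.
R_8 = -14.
Error ≈ -6.1666667 − (-14) ≈ 7.83333.

7.83333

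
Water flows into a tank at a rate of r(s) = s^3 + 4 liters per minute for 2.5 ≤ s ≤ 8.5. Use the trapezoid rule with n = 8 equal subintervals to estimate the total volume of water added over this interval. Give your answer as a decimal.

Δs = (8.5 − 2.5)/8 = 0.75.
r(2.5) = 19.625, r(3.25) = 38.328125, r(4) = 68, r(4.75) = 111.171875, r(5.5) = 170.375, r(6.25) = 248.140625, r(7) = 347, r(7.75) = 469.484375, r(8.5) = 618.125.
T_8 = (Δs/2)·[r(s_0) + 2r(s_1) + ... + 2r(s_{7}) + r(s_8)].
Sum = 1328.53125.

1328.53125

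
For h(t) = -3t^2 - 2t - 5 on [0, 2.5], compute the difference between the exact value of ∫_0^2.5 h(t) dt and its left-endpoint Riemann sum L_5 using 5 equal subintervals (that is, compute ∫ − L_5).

-5.625

Exact integral: ∫_0^2.5 h(t) dt = -34.375.
L_5 = -28.75.
Error = -34.375 − (-28.75) = -5.625.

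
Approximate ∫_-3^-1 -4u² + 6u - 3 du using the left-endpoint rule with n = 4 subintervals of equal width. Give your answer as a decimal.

Δu = (-1 − (-3))/4 = 0.5.
Left endpoints: -3, -2.5, -2, -1.5.
f(-3) = -57, f(-2.5) = -43, f(-2) = -31, f(-1.5) = -21.
Sum = Δu · [f(-3) + f(-2.5) + f(-2) + f(-1.5)].
Sum = -76.

-76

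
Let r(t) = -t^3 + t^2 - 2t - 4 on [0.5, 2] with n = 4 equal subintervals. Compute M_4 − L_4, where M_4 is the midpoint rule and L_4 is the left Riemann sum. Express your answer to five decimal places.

M_4 ≈ -11.0610352.
L_4 ≈ -9.8701172.
M_4 − L_4 ≈ -1.19092.

-1.19092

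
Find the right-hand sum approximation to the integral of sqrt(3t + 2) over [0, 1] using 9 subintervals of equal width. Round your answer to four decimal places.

Δt = (1 − 0)/9 = 1/9.
Right endpoints: 1/9, 2/9, 1/3, 4/9, 5/9, 2/3, 7/9, 8/9, 1.
f(1/9) ≈ 1.5275, f(2/9) ≈ 1.6330, f(1/3) ≈ 1.7321, f(4/9) ≈ 1.8257, f(5/9) ≈ 1.9149, f(2/3) ≈ 2.0000, f(7/9) ≈ 2.0817, f(8/9) ≈ 2.1602, f(1) ≈ 2.2361.
Sum = Δt · [f(1/9) + f(2/9) + f(1/3) + ...].
Sum ≈ 1.9012.

1.9012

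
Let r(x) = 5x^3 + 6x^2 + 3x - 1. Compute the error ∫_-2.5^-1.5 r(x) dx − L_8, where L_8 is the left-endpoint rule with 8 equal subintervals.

2.578125

Exact integral: ∫_-2.5^-1.5 r(x) dx = -25.
L_8 = -27.578125.
Error = -25 − (-27.578125) = 2.578125.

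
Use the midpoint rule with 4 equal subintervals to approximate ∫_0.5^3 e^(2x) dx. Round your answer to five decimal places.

Δx = (3 − 0.5)/4 = 0.625.
Midpoints: 0.8125, 1.4375, 2.0625, 2.6875.
f(0.8125) ≈ 5.07842, f(1.4375) ≈ 17.72542, f(2.0625) ≈ 61.86781, f(2.6875) ≈ 215.93987.
Sum = Δx · [f(0.8125) + f(1.4375) + f(2.0625) + f(2.6875)].
Sum ≈ 187.88220.

187.88220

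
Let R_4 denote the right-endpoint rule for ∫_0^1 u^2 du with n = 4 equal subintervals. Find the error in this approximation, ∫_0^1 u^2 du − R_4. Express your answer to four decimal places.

-0.1354

Exact integral: ∫_0^1 f(u) du ≈ 0.333333.
R_4 = 0.46875.
Error ≈ 0.333333 − 0.46875 ≈ -0.1354.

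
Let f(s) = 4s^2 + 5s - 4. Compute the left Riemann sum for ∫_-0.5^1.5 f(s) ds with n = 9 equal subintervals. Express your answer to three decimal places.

-0.267

Δs = (1.5 − (-0.5))/9 = 2/9.
Left endpoints: -0.5, -5/18, -1/18, 1/6, 7/18, 11/18, 5/6, 19/18, 23/18.
f(-0.5) = -5.5, f(-5/18) = -823/162, f(-1/18) = -691/162, f(1/6) = -55/18, f(7/18) = -235/162, f(11/18) = 89/162, f(5/6) = 53/18, f(19/18) = 929/162, f(23/18) = 1445/162.
Sum = Δs · [f(-0.5) + f(-5/18) + f(-1/18) + ...].
Sum ≈ -0.267.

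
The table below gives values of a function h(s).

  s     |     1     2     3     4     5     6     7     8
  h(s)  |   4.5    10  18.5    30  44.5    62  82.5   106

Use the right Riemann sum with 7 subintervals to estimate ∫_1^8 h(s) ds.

353.5

Δs = 1.
Sum = 1·[10 + 18.5 + 30 + 44.5 + 62 + 82.5 + 106] = 353.5.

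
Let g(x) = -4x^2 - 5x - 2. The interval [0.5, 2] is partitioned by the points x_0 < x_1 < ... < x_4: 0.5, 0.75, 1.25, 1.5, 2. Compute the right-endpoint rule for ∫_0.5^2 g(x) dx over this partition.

-27.875

Subinterval widths: 0.25, 0.5, 0.25, 0.5.
Right endpoints: 0.75, 1.25, 1.5, 2.
g(0.75) = -8, g(1.25) = -14.5, g(1.5) = -18.5, g(2) = -28.
Sum = Σ Δx_i · g(x_i).
Sum = -27.875.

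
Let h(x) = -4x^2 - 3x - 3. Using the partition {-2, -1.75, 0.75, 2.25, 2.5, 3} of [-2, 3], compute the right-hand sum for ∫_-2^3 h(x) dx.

Subinterval widths: 0.25, 2.5, 1.5, 0.25, 0.5.
Right endpoints: -1.75, 0.75, 2.25, 2.5, 3.
h(-1.75) = -10, h(0.75) = -7.5, h(2.25) = -30, h(2.5) = -35.5, h(3) = -48.
Sum = Σ Δx_i · h(x_i).
Sum = -99.125.

-99.125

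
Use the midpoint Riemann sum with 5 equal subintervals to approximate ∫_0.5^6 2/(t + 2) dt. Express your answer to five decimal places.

Δt = (6 − 0.5)/5 = 1.1.
Midpoints: 1.05, 2.15, 3.25, 4.35, 5.45.
f(1.05) = 40/61, f(2.15) = 40/83, f(3.25) = 8/21, f(4.35) = 40/127, f(5.45) = 40/149.
Sum = Δt · [f(1.05) + f(2.15) + f(3.25) + f(4.35) + f(5.45)].
Sum ≈ 2.31224.

2.31224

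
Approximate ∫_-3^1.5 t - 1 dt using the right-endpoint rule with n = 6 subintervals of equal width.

-6.1875

Δt = (1.5 − (-3))/6 = 0.75.
Right endpoints: -2.25, -1.5, -0.75, 0, 0.75, 1.5.
f(-2.25) = -3.25, f(-1.5) = -2.5, f(-0.75) = -1.75, f(0) = -1, f(0.75) = -0.25, f(1.5) = 0.5.
Sum = Δt · [f(-2.25) + f(-1.5) + f(-0.75) + ...].
Sum = -6.1875.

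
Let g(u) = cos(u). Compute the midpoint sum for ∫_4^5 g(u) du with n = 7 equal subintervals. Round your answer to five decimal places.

-0.20229

Δu = (5 − 4)/7 = 1/7.
Midpoints: 57/14, 59/14, 61/14, 4.5, 65/14, 67/14, 69/14.
g(57/14) ≈ -0.59797, g(59/14) ≈ -0.47776, g(61/14) ≈ -0.34782, g(4.5) ≈ -0.21080, g(65/14) ≈ -0.06948, g(67/14) ≈ 0.07326, g(69/14) ≈ 0.21450.
Sum = Δu · [g(57/14) + g(59/14) + g(61/14) + ...].
Sum ≈ -0.20229.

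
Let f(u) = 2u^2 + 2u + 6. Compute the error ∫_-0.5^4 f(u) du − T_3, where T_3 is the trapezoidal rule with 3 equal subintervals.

Exact integral: ∫_-0.5^4 f(u) du = 85.5.
T_3 = 88.875.
Error = 85.5 − 88.875 = -3.375.

-3.375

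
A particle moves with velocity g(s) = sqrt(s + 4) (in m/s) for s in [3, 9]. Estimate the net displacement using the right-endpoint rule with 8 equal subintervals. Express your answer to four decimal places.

Δs = (9 − 3)/8 = 0.75.
Right endpoints: 3.75, 4.5, 5.25, 6, 6.75, 7.5, 8.25, 9.
g(3.75) ≈ 2.7839, g(4.5) ≈ 2.9155, g(5.25) ≈ 3.0414, g(6) ≈ 3.1623, g(6.75) ≈ 3.2787, g(7.5) ≈ 3.3912, g(8.25) ≈ 3.5000, g(9) ≈ 3.6056.
Sum = Δs · [g(3.75) + g(4.5) + g(5.25) + ...].
Sum ≈ 19.2588.

19.2588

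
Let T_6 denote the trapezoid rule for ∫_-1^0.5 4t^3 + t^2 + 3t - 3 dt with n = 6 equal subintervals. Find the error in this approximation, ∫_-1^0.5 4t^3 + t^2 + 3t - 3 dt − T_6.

Exact integral: ∫_-1^0.5 f(t) dt = -6.1875.
T_6 = -6.21875.
Error = -6.1875 − (-6.21875) = 0.03125.

0.03125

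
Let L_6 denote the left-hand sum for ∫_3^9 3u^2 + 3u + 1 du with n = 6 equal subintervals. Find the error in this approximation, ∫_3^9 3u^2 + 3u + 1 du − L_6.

Exact integral: ∫_3^9 f(u) du = 816.
L_6 = 702.
Error = 816 − 702 = 114.

114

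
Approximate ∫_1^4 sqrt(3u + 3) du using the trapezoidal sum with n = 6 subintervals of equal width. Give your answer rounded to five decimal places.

Δu = (4 − 1)/6 = 0.5.
f(1) ≈ 2.44949, f(1.5) ≈ 2.73861, f(2) ≈ 3.00000, f(2.5) ≈ 3.24037, f(3) ≈ 3.46410, f(3.5) ≈ 3.67423, f(4) ≈ 3.87298.
T_6 = (Δu/2)·[f(u_0) + 2f(u_1) + ... + 2f(u_{5}) + f(u_6)].
Sum ≈ 9.63928.

9.63928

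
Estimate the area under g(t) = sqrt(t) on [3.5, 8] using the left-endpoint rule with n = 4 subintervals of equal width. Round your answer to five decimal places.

10.17152

Δt = (8 − 3.5)/4 = 1.125.
Left endpoints: 3.5, 4.625, 5.75, 6.875.
g(3.5) ≈ 1.87083, g(4.625) ≈ 2.15058, g(5.75) ≈ 2.39792, g(6.875) ≈ 2.62202.
Sum = Δt · [g(3.5) + g(4.625) + g(5.75) + g(6.875)].
Sum ≈ 10.17152.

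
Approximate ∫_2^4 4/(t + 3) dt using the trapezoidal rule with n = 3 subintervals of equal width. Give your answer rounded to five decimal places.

Δt = (4 − 2)/3 = 2/3.
f(2) = 0.8, f(8/3) = 12/17, f(10/3) = 12/19, f(4) = 4/7.
T_3 = (Δt/2)·[f(t_0) + 2f(t_1) + 2f(t_2) + f(t_3)].
Sum ≈ 1.34878.

1.34878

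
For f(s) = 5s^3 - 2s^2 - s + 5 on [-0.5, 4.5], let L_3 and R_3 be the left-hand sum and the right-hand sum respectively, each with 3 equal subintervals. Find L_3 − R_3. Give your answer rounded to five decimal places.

L_3 ≈ 188.7731481.
R_3 ≈ 874.1898148.
L_3 − R_3 ≈ -685.41667.

-685.41667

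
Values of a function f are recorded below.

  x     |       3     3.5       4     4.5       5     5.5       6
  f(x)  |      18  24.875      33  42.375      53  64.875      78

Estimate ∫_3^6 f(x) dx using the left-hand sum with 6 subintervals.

118.0625

Δx = 0.5.
Sum = 0.5·[18 + 24.875 + 33 + 42.375 + 53 + 64.875] = 118.0625.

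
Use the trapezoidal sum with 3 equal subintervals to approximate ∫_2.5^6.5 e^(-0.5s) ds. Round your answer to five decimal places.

0.51368

Δs = (6.5 − 2.5)/3 = 4/3.
f(2.5) ≈ 0.28650, f(23/6) ≈ 0.14710, f(31/6) ≈ 0.07552, f(6.5) ≈ 0.03877.
T_3 = (Δs/2)·[f(s_0) + 2f(s_1) + 2f(s_2) + f(s_3)].
Sum ≈ 0.51368.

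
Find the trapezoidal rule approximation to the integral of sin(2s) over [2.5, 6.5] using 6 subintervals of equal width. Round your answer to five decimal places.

-0.26426

Δs = (6.5 − 2.5)/6 = 2/3.
f(2.5) ≈ -0.95892, f(19/6) ≈ 0.05013, f(23/6) ≈ 0.98251, f(4.5) ≈ 0.41212, f(31/6) ≈ -0.78862, f(35/6) ≈ -0.78314, f(6.5) ≈ 0.42017.
T_6 = (Δs/2)·[f(s_0) + 2f(s_1) + ... + 2f(s_{5}) + f(s_6)].
Sum ≈ -0.26426.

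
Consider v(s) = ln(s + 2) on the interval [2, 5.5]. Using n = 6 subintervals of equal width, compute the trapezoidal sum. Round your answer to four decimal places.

Δs = (5.5 − 2)/6 = 7/12.
v(2) ≈ 1.3863, v(31/12) ≈ 1.5224, v(19/6) ≈ 1.6422, v(3.75) ≈ 1.7492, v(13/3) ≈ 1.8458, v(59/12) ≈ 1.9339, v(5.5) ≈ 2.0149.
T_6 = (Δs/2)·[v(s_0) + 2v(s_1) + ... + 2v(s_{5}) + v(s_6)].
Sum ≈ 6.0633.

6.0633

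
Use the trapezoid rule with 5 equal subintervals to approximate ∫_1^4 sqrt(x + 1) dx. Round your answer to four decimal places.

Δx = (4 − 1)/5 = 0.6.
f(1) ≈ 1.4142, f(1.6) ≈ 1.6125, f(2.2) ≈ 1.7889, f(2.8) ≈ 1.9494, f(3.4) ≈ 2.0976, f(4) ≈ 2.2361.
T_5 = (Δx/2)·[f(x_0) + 2f(x_1) + ... + 2f(x_{4}) + f(x_5)].
Sum ≈ 5.5641.

5.5641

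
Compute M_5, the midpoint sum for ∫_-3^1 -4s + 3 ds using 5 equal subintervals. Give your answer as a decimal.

28

Δs = (1 − (-3))/5 = 0.8.
Midpoints: -2.6, -1.8, -1, -0.2, 0.6.
f(-2.6) = 13.4, f(-1.8) = 10.2, f(-1) = 7, f(-0.2) = 3.8, f(0.6) = 0.6.
Sum = Δs · [f(-2.6) + f(-1.8) + f(-1) + f(-0.2) + f(0.6)].
Sum = 28.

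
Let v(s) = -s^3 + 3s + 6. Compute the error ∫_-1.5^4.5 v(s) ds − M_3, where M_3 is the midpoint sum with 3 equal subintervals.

-9

Exact integral: ∫_-1.5^4.5 v(s) ds = -38.25.
M_3 = -29.25.
Error = -38.25 − (-29.25) = -9.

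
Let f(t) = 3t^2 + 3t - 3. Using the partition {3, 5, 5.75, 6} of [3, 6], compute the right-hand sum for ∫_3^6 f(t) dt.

289.828125

Subinterval widths: 2, 0.75, 0.25.
Right endpoints: 5, 5.75, 6.
f(5) = 87, f(5.75) = 113.4375, f(6) = 123.
Sum = Σ Δt_i · f(t_i).
Sum = 289.828125.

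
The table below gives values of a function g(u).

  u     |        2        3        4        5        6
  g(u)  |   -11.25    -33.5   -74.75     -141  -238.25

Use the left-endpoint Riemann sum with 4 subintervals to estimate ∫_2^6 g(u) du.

Δu = 1.
Sum = 1·[(-11.25) + (-33.5) + (-74.75) + (-141)] = -260.5.

-260.5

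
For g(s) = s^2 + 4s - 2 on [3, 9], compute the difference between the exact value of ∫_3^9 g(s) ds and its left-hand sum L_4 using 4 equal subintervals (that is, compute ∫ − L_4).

Exact integral: ∫_3^9 g(s) ds = 366.
L_4 = 296.25.
Error = 366 − 296.25 = 69.75.

69.75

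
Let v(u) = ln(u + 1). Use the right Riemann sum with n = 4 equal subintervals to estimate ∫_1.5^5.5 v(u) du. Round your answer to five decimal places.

6.33339

Δu = (5.5 − 1.5)/4 = 1.
Right endpoints: 2.5, 3.5, 4.5, 5.5.
v(2.5) ≈ 1.25276, v(3.5) ≈ 1.50408, v(4.5) ≈ 1.70475, v(5.5) ≈ 1.87180.
Sum = Δu · [v(2.5) + v(3.5) + v(4.5) + v(5.5)].
Sum ≈ 6.33339.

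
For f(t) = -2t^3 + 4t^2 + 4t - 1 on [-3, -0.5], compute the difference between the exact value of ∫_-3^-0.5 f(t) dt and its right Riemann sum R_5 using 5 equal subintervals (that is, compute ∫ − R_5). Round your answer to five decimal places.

18.17708

Exact integral: ∫_-3^-0.5 f(t) dt ≈ 56.3020833.
R_5 = 38.125.
Error ≈ 56.3020833 − 38.125 ≈ 18.17708.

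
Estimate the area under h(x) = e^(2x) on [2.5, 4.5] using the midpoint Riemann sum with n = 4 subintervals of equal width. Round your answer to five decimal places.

Δx = (4.5 − 2.5)/4 = 0.5.
Midpoints: 2.75, 3.25, 3.75, 4.25.
h(2.75) ≈ 244.69193, h(3.25) ≈ 665.14163, h(3.75) ≈ 1808.04241, h(4.25) ≈ 4914.76884.
Sum = Δx · [h(2.75) + h(3.25) + h(3.75) + h(4.25)].
Sum ≈ 3816.32241.

3816.32241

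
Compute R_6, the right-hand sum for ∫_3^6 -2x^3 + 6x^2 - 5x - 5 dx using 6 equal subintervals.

-372.375

Δx = (6 − 3)/6 = 0.5.
Right endpoints: 3.5, 4, 4.5, 5, 5.5, 6.
f(3.5) = -34.75, f(4) = -57, f(4.5) = -88.25, f(5) = -130, f(5.5) = -183.75, f(6) = -251.
Sum = Δx · [f(3.5) + f(4) + f(4.5) + ...].
Sum = -372.375.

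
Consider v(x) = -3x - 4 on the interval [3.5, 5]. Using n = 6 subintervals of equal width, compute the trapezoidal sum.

-25.125

Δx = (5 − 3.5)/6 = 0.25.
v(3.5) = -14.5, v(3.75) = -15.25, v(4) = -16, v(4.25) = -16.75, v(4.5) = -17.5, v(4.75) = -18.25, v(5) = -19.
T_6 = (Δx/2)·[v(x_0) + 2v(x_1) + ... + 2v(x_{5}) + v(x_6)].
Sum = -25.125.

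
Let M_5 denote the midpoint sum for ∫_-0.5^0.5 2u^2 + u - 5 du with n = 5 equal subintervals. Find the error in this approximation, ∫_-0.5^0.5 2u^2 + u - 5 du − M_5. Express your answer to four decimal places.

Exact integral: ∫_-0.5^0.5 f(u) du ≈ -4.833333.
M_5 = -4.84.
Error ≈ -4.833333 − (-4.84) ≈ 0.0067.

0.0067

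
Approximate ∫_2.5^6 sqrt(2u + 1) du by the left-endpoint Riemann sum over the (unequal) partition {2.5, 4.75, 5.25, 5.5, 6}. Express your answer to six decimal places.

Subinterval widths: 2.25, 0.5, 0.25, 0.5.
Left endpoints: 2.5, 4.75, 5.25, 5.5.
f(2.5) ≈ 2.449490, f(4.75) ≈ 3.240370, f(5.25) ≈ 3.391165, f(5.5) ≈ 3.464102.
Sum = Σ Δu_i · f(u_i).
Sum ≈ 9.711379.

9.711379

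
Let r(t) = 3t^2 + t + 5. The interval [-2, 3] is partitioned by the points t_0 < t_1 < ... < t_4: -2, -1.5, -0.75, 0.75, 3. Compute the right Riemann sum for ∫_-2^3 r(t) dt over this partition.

Subinterval widths: 0.5, 0.75, 1.5, 2.25.
Right endpoints: -1.5, -0.75, 0.75, 3.
r(-1.5) = 10.25, r(-0.75) = 5.9375, r(0.75) = 7.4375, r(3) = 35.
Sum = Σ Δt_i · r(t_i).
Sum = 99.484375.

99.484375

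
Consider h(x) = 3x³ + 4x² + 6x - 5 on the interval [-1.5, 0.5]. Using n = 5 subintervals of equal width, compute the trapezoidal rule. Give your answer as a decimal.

Δx = (0.5 − (-1.5))/5 = 0.4.
h(-1.5) = -15.125, h(-1.1) = -10.753, h(-0.7) = -8.269, h(-0.3) = -6.521, h(0.1) = -4.357, h(0.5) = -0.625.
T_5 = (Δx/2)·[h(x_0) + 2h(x_1) + ... + 2h(x_{4}) + h(x_5)].
Sum = -15.11.

-15.11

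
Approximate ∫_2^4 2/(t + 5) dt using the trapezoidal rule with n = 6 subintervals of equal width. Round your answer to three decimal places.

0.503

Δt = (4 − 2)/6 = 1/3.
f(2) = 2/7, f(7/3) = 3/11, f(8/3) = 6/23, f(3) = 0.25, f(10/3) = 0.24, f(11/3) = 3/13, f(4) = 2/9.
T_6 = (Δt/2)·[f(t_0) + 2f(t_1) + ... + 2f(t_{5}) + f(t_6)].
Sum ≈ 0.503.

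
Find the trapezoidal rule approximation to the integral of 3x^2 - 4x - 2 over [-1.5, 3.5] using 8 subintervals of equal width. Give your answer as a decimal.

Δx = (3.5 − (-1.5))/8 = 0.625.
f(-1.5) = 10.75, f(-0.875) = 3.796875, f(-0.25) = -0.8125, f(0.375) = -3.078125, f(1) = -3, f(1.625) = -0.578125, f(2.25) = 4.1875, f(2.875) = 11.296875, f(3.5) = 20.75.
T_8 = (Δx/2)·[f(x_0) + 2f(x_1) + ... + 2f(x_{7}) + f(x_8)].
Sum = 17.2265625.

17.2265625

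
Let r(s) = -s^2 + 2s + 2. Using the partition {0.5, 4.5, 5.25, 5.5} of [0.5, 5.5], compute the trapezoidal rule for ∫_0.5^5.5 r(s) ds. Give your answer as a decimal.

-26.15625

Subinterval widths: 4, 0.75, 0.25.
r(0.5) = 2.75, r(4.5) = -9.25, r(5.25) = -15.0625, r(5.5) = -17.25.
On each subinterval the trapezoid contributes (Δs_i/2)·[r(s_{i-1}) + r(s_i)].
Sum = -26.15625.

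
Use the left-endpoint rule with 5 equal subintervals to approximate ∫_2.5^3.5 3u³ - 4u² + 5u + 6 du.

61.795

Δu = (3.5 − 2.5)/5 = 0.2.
Left endpoints: 2.5, 2.7, 2.9, 3.1, 3.3.
f(2.5) = 40.375, f(2.7) = 49.389, f(2.9) = 60.027, f(3.1) = 72.433, f(3.3) = 86.751.
Sum = Δu · [f(2.5) + f(2.7) + f(2.9) + f(3.1) + f(3.3)].
Sum = 61.795.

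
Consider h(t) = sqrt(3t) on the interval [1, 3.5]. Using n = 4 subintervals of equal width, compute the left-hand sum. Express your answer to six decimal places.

Δt = (3.5 − 1)/4 = 0.625.
Left endpoints: 1, 1.625, 2.25, 2.875.
h(1) ≈ 1.732051, h(1.625) ≈ 2.207940, h(2.25) ≈ 2.598076, h(2.875) ≈ 2.936835.
Sum = Δt · [h(1) + h(1.625) + h(2.25) + h(2.875)].
Sum ≈ 5.921814.

5.921814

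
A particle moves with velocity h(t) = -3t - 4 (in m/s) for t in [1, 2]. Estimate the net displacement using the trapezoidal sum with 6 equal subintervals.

Δt = (2 − 1)/6 = 1/6.
h(1) = -7, h(7/6) = -7.5, h(4/3) = -8, h(1.5) = -8.5, h(5/3) = -9, h(11/6) = -9.5, h(2) = -10.
T_6 = (Δt/2)·[h(t_0) + 2h(t_1) + ... + 2h(t_{5}) + h(t_6)].
Sum = -8.5.

-8.5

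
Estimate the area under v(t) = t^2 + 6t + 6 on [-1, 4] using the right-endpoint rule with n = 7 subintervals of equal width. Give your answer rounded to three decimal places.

113.163

Δt = (4 − (-1))/7 = 5/7.
Right endpoints: -2/7, 3/7, 8/7, 13/7, 18/7, 23/7, 4.
v(-2/7) = 214/49, v(3/7) = 429/49, v(8/7) = 694/49, v(13/7) = 1009/49, v(18/7) = 1374/49, v(23/7) = 1789/49, v(4) = 46.
Sum = Δt · [v(-2/7) + v(3/7) + v(8/7) + ...].
Sum ≈ 113.163.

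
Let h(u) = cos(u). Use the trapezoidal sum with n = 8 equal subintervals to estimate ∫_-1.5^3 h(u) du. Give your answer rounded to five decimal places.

Δu = (3 − (-1.5))/8 = 0.5625.
h(-1.5) ≈ 0.07074, h(-0.9375) ≈ 0.59181, h(-0.375) ≈ 0.93051, h(0.1875) ≈ 0.98247, h(0.75) ≈ 0.73169, h(1.3125) ≈ 0.25543, h(1.875) ≈ -0.29953, h(2.4375) ≈ -0.76220, h(3) ≈ -0.98999.
T_8 = (Δu/2)·[h(u_0) + 2h(u_1) + ... + 2h(u_{7}) + h(u_8)].
Sum ≈ 1.10843.

1.10843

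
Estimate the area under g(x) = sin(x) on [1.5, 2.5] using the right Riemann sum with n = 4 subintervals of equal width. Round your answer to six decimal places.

Δx = (2.5 − 1.5)/4 = 0.25.
Right endpoints: 1.75, 2, 2.25, 2.5.
g(1.75) ≈ 0.983986, g(2) ≈ 0.909297, g(2.25) ≈ 0.778073, g(2.5) ≈ 0.598472.
Sum = Δx · [g(1.75) + g(2) + g(2.25) + g(2.5)].
Sum ≈ 0.817457.

0.817457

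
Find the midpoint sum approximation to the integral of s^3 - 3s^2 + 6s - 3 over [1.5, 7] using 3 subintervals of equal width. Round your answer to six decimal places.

Δs = (7 − 1.5)/3 = 11/6.
Midpoints: 29/12, 4.25, 73/12.
f(29/12) = 13985/1728, f(4.25) = 45.078125, f(73/12) = 255061/1728.
Sum = Δs · [f(29/12) + f(4.25) + f(73/12)].
Sum ≈ 368.089410.

368.089410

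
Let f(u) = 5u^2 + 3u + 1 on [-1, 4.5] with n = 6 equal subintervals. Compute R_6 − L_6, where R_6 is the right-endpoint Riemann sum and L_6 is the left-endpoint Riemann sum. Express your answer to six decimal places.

R_6 ≈ 243.44502315.
L_6 ≈ 140.09085648.
R_6 − L_6 ≈ 103.354167.

103.354167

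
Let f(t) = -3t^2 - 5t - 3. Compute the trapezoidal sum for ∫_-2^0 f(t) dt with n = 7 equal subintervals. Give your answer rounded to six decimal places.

-4.081633

Δt = (0 − (-2))/7 = 2/7.
f(-2) = -5, f(-12/7) = -159/49, f(-10/7) = -97/49, f(-8/7) = -59/49, f(-6/7) = -45/49, f(-4/7) = -55/49, f(-2/7) = -89/49, f(0) = -3.
T_7 = (Δt/2)·[f(t_0) + 2f(t_1) + ... + 2f(t_{6}) + f(t_7)].
Sum ≈ -4.081633.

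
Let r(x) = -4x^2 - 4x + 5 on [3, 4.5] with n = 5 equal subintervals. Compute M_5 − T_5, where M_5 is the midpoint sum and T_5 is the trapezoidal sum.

0.135

M_5 = -100.455.
T_5 = -100.59.
M_5 − T_5 = 0.135.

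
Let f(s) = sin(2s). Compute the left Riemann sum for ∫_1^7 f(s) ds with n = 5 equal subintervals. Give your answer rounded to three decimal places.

-0.178

Δs = (7 − 1)/5 = 1.2.
Left endpoints: 1, 2.2, 3.4, 4.6, 5.8.
f(1) ≈ 0.909, f(2.2) ≈ -0.952, f(3.4) ≈ 0.494, f(4.6) ≈ 0.223, f(5.8) ≈ -0.823.
Sum = Δs · [f(1) + f(2.2) + f(3.4) + f(4.6) + f(5.8)].
Sum ≈ -0.178.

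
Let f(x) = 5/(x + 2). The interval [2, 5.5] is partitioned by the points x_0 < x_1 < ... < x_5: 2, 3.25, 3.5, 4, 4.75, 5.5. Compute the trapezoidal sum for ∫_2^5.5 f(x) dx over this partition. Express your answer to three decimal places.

Subinterval widths: 1.25, 0.25, 0.5, 0.75, 0.75.
f(2) = 1.25, f(3.25) = 20/21, f(3.5) = 10/11, f(4) = 5/6, f(4.75) = 20/27, f(5.5) = 2/3.
On each subinterval the trapezoid contributes (Δx_i/2)·[f(x_{i-1}) + f(x_i)].
Sum ≈ 3.163.

3.163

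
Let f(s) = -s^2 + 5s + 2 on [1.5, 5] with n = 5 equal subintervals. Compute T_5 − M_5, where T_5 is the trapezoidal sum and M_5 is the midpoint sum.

-0.42875

T_5 = 23.0475.
M_5 = 23.47625.
T_5 − M_5 = -0.42875.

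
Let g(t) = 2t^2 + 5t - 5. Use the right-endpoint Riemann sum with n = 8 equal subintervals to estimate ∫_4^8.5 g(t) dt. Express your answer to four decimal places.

523.3184

Δt = (8.5 − 4)/8 = 0.5625.
Right endpoints: 4.5625, 5.125, 5.6875, 6.25, 6.8125, 7.375, 7.9375, 8.5.
g(4.5625) = 59.4453125, g(5.125) = 73.15625, g(5.6875) = 88.1328125, g(6.25) = 104.375, g(6.8125) = 121.8828125, g(7.375) = 140.65625, g(7.9375) = 160.6953125, g(8.5) = 182.
Sum = Δt · [g(4.5625) + g(5.125) + g(5.6875) + ...].
Sum ≈ 523.3184.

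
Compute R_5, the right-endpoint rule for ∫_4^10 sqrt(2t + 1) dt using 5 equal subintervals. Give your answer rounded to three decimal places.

Δt = (10 − 4)/5 = 1.2.
Right endpoints: 5.2, 6.4, 7.6, 8.8, 10.
f(5.2) ≈ 3.376, f(6.4) ≈ 3.715, f(7.6) ≈ 4.025, f(8.8) ≈ 4.313, f(10) ≈ 4.583.
Sum = Δt · [f(5.2) + f(6.4) + f(7.6) + f(8.8) + f(10)].
Sum ≈ 24.014.

24.014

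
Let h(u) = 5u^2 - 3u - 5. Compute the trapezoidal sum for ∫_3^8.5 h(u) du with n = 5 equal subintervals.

861.7125

Δu = (8.5 − 3)/5 = 1.1.
h(3) = 31, h(4.1) = 66.75, h(5.2) = 114.6, h(6.3) = 174.55, h(7.4) = 246.6, h(8.5) = 330.75.
T_5 = (Δu/2)·[h(u_0) + 2h(u_1) + ... + 2h(u_{4}) + h(u_5)].
Sum = 861.7125.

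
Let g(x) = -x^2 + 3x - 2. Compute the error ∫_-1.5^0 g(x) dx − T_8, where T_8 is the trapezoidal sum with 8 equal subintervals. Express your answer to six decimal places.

Exact integral: ∫_-1.5^0 g(x) dx = -7.5.
T_8 ≈ -7.50878906.
Error ≈ -7.5 − (-7.50878906) ≈ 0.008789.

0.008789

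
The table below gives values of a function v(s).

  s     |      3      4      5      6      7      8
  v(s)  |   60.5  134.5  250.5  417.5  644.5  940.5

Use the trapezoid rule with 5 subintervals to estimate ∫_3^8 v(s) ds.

1947.5

Δs = 1.
T_5 = (1/2)·[60.5 + 2·134.5 + 2·250.5 + 2·417.5 + 2·644.5 + 940.5] = 1947.5.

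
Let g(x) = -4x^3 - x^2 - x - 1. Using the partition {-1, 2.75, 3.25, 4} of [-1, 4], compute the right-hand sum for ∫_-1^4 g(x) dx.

-638.1875

Subinterval widths: 3.75, 0.5, 0.75.
Right endpoints: 2.75, 3.25, 4.
g(2.75) = -94.5, g(3.25) = -152.125, g(4) = -277.
Sum = Σ Δx_i · g(x_i).
Sum = -638.1875.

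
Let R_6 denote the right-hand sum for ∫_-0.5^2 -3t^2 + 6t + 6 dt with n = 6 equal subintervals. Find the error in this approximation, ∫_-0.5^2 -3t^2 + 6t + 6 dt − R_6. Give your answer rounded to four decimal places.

Exact integral: ∫_-0.5^2 f(t) dt = 18.125.
R_6 ≈ 18.689236.
Error ≈ 18.125 − 18.689236 ≈ -0.5642.

-0.5642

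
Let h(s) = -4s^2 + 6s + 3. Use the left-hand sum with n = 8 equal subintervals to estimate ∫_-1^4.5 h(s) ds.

Δs = (4.5 − (-1))/8 = 0.6875.
Left endpoints: -1, -0.3125, 0.375, 1.0625, 1.75, 2.4375, 3.125, 3.8125.
h(-1) = -7, h(-0.3125) = 0.734375, h(0.375) = 4.6875, h(1.0625) = 4.859375, h(1.75) = 1.25, h(2.4375) = -6.140625, h(3.125) = -17.3125, h(3.8125) = -32.265625.
Sum = Δs · [h(-1) + h(-0.3125) + h(0.375) + ...].
Sum = -35.19140625.

-35.19140625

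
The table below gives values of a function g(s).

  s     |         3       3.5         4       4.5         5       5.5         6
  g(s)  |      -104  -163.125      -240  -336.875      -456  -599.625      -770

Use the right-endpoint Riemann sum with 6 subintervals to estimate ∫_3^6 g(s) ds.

-1282.8125

Δs = 0.5.
Sum = 0.5·[(-163.125) + (-240) + (-336.875) + (-456) + (-599.625) + (-770)] = -1282.8125.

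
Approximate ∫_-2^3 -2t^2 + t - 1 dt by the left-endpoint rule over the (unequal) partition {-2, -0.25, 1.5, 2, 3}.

-30.65625

Subinterval widths: 1.75, 1.75, 0.5, 1.
Left endpoints: -2, -0.25, 1.5, 2.
f(-2) = -11, f(-0.25) = -1.375, f(1.5) = -4, f(2) = -7.
Sum = Σ Δt_i · f(t_i).
Sum = -30.65625.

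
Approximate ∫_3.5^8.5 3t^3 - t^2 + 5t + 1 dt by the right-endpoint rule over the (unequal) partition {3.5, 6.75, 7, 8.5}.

Subinterval widths: 3.25, 0.25, 1.5.
Right endpoints: 6.75, 7, 8.5.
f(6.75) = 911.828125, f(7) = 1016, f(8.5) = 1813.625.
Sum = Σ Δt_i · f(t_i).
Sum = 5937.87890625.

5937.87890625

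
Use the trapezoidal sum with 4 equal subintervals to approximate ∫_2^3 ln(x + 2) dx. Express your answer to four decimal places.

Δx = (3 − 2)/4 = 0.25.
f(2) ≈ 1.3863, f(2.25) ≈ 1.4469, f(2.5) ≈ 1.5041, f(2.75) ≈ 1.5581, f(3) ≈ 1.6094.
T_4 = (Δx/2)·[f(x_0) + 2f(x_1) + 2f(x_2) + 2f(x_3) + f(x_4)].
Sum ≈ 1.5018.

1.5018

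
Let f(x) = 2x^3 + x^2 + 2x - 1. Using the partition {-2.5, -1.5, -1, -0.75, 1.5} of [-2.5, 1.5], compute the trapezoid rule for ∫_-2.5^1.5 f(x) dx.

-14.4765625

Subinterval widths: 1, 0.5, 0.25, 2.25.
f(-2.5) = -31, f(-1.5) = -8.5, f(-1) = -4, f(-0.75) = -2.78125, f(1.5) = 11.
On each subinterval the trapezoid contributes (Δx_i/2)·[f(x_{i-1}) + f(x_i)].
Sum = -14.4765625.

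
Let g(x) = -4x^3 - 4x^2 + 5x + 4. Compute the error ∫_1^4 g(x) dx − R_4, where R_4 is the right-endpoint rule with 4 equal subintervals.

120.9375

Exact integral: ∫_1^4 g(x) dx = -289.5.
R_4 = -410.4375.
Error = -289.5 − (-410.4375) = 120.9375.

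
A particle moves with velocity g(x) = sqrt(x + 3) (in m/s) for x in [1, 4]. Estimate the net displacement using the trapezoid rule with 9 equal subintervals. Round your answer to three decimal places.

Δx = (4 − 1)/9 = 1/3.
g(1) ≈ 2.000, g(4/3) ≈ 2.082, g(5/3) ≈ 2.160, g(2) ≈ 2.236, g(7/3) ≈ 2.309, g(8/3) ≈ 2.380, g(3) ≈ 2.449, g(10/3) ≈ 2.517, g(11/3) ≈ 2.582, g(4) ≈ 2.646.
T_9 = (Δx/2)·[g(x_0) + 2g(x_1) + ... + 2g(x_{8}) + g(x_9)].
Sum ≈ 7.013.

7.013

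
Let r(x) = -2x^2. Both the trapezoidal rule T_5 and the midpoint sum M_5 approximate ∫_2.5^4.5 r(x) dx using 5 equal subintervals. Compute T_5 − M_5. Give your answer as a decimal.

T_5 = -50.44.
M_5 = -50.28.
T_5 − M_5 = -0.16.

-0.16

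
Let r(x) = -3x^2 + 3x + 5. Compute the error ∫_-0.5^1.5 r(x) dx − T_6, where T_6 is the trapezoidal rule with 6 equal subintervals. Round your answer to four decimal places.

Exact integral: ∫_-0.5^1.5 r(x) dx = 9.5.
T_6 ≈ 9.388889.
Error ≈ 9.5 − 9.388889 ≈ 0.1111.

0.1111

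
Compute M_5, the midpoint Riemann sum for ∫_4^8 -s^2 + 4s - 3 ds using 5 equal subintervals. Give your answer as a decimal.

Δs = (8 − 4)/5 = 0.8.
Midpoints: 4.4, 5.2, 6, 6.8, 7.6.
f(4.4) = -4.76, f(5.2) = -9.24, f(6) = -15, f(6.8) = -22.04, f(7.6) = -30.36.
Sum = Δs · [f(4.4) + f(5.2) + f(6) + f(6.8) + f(7.6)].
Sum = -65.12.

-65.12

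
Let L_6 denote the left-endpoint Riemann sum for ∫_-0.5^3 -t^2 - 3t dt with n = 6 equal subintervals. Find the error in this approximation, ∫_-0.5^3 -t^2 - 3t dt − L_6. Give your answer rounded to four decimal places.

-5.4161

Exact integral: ∫_-0.5^3 f(t) dt ≈ -22.166667.
L_6 ≈ -16.750579.
Error ≈ -22.166667 − (-16.750579) ≈ -5.4161.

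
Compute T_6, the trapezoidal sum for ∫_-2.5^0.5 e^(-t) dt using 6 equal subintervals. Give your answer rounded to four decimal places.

11.8161

Δt = (0.5 − (-2.5))/6 = 0.5.
f(-2.5) ≈ 12.1825, f(-2) ≈ 7.3891, f(-1.5) ≈ 4.4817, f(-1) ≈ 2.7183, f(-0.5) ≈ 1.6487, f(0) ≈ 1.0000, f(0.5) ≈ 0.6065.
T_6 = (Δt/2)·[f(t_0) + 2f(t_1) + ... + 2f(t_{5}) + f(t_6)].
Sum ≈ 11.8161.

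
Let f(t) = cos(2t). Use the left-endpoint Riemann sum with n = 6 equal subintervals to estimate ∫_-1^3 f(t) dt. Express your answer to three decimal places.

Δt = (3 − (-1))/6 = 2/3.
Left endpoints: -1, -1/3, 1/3, 1, 5/3, 7/3.
f(-1) ≈ -0.416, f(-1/3) ≈ 0.786, f(1/3) ≈ 0.786, f(1) ≈ -0.416, f(5/3) ≈ -0.982, f(7/3) ≈ -0.046.
Sum = Δt · [f(-1) + f(-1/3) + f(1/3) + ...].
Sum ≈ -0.192.

-0.192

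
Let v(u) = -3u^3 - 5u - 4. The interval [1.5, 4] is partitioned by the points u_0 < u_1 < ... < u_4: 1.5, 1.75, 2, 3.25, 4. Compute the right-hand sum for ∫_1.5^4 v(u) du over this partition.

Subinterval widths: 0.25, 0.25, 1.25, 0.75.
Right endpoints: 1.75, 2, 3.25, 4.
v(1.75) = -28.828125, v(2) = -38, v(3.25) = -123.234375, v(4) = -216.
Sum = Σ Δu_i · v(u_i).
Sum = -332.75.

-332.75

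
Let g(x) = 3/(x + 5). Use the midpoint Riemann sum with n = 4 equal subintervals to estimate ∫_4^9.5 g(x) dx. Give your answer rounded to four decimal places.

Δx = (9.5 − 4)/4 = 1.375.
Midpoints: 4.6875, 6.0625, 7.4375, 8.8125.
g(4.6875) = 48/155, g(6.0625) = 16/59, g(7.4375) = 48/199, g(8.8125) = 48/221.
Sum = Δx · [g(4.6875) + g(6.0625) + g(7.4375) + g(8.8125)].
Sum ≈ 1.4290.

1.4290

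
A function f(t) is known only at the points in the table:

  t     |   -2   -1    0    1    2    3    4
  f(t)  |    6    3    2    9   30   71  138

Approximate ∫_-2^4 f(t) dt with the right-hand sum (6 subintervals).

Δt = 1.
Sum = 1·[3 + 2 + 9 + 30 + 71 + 138] = 253.

253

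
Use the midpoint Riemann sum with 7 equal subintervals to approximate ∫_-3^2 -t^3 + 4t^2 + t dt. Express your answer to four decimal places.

Δt = (2 − (-3))/7 = 5/7.
Midpoints: -37/14, -27/14, -17/14, -0.5, 3/14, 13/14, 23/14.
f(-37/14) = 120065/2744, f(-27/14) = 55215/2744, f(-17/14) = 17765/2744, f(-0.5) = 0.625, f(3/14) = 1065/2744, f(13/14) = 9815/2744, f(23/14) = 21965/2744.
Sum = Δt · [f(-37/14) + f(-27/14) + f(-17/14) + ...].
Sum ≈ 59.2474.

59.2474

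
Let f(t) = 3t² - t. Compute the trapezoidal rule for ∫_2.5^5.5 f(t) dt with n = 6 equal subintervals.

139.125

Δt = (5.5 − 2.5)/6 = 0.5.
f(2.5) = 16.25, f(3) = 24, f(3.5) = 33.25, f(4) = 44, f(4.5) = 56.25, f(5) = 70, f(5.5) = 85.25.
T_6 = (Δt/2)·[f(t_0) + 2f(t_1) + ... + 2f(t_{5}) + f(t_6)].
Sum = 139.125.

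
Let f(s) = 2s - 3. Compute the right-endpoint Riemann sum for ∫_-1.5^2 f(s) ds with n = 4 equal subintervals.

-5.6875

Δs = (2 − (-1.5))/4 = 0.875.
Right endpoints: -0.625, 0.25, 1.125, 2.
f(-0.625) = -4.25, f(0.25) = -2.5, f(1.125) = -0.75, f(2) = 1.
Sum = Δs · [f(-0.625) + f(0.25) + f(1.125) + f(2)].
Sum = -5.6875.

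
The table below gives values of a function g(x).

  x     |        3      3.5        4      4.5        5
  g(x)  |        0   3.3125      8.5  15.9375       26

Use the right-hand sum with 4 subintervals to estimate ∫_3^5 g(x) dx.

Δx = 0.5.
Sum = 0.5·[3.3125 + 8.5 + 15.9375 + 26] = 26.875.

26.875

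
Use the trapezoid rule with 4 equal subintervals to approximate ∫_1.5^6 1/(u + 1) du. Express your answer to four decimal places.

1.0440

Δu = (6 − 1.5)/4 = 1.125.
f(1.5) = 0.4, f(2.625) = 8/29, f(3.75) = 4/19, f(4.875) = 8/47, f(6) = 1/7.
T_4 = (Δu/2)·[f(u_0) + 2f(u_1) + 2f(u_2) + 2f(u_3) + f(u_4)].
Sum ≈ 1.0440.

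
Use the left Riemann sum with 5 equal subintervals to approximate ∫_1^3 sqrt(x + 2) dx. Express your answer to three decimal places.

Δx = (3 − 1)/5 = 0.4.
Left endpoints: 1, 1.4, 1.8, 2.2, 2.6.
f(1) ≈ 1.732, f(1.4) ≈ 1.844, f(1.8) ≈ 1.949, f(2.2) ≈ 2.049, f(2.6) ≈ 2.145.
Sum = Δx · [f(1) + f(1.4) + f(1.8) + f(2.2) + f(2.6)].
Sum ≈ 3.888.

3.888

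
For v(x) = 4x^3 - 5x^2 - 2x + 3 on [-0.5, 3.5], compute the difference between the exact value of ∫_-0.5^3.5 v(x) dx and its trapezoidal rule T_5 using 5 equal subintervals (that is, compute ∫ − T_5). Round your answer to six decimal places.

Exact integral: ∫_-0.5^3.5 v(x) dx ≈ 78.33333333.
T_5 = 83.88.
Error ≈ 78.33333333 − 83.88 ≈ -5.546667.

-5.546667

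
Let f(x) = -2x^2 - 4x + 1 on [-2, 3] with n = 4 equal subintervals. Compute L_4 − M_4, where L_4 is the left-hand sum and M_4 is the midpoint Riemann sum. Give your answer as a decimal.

L_4 = -12.1875.
M_4 = -27.03125.
L_4 − M_4 = 14.84375.

14.84375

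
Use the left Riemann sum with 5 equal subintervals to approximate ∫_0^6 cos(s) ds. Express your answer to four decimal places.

-0.2212

Δs = (6 − 0)/5 = 1.2.
Left endpoints: 0, 1.2, 2.4, 3.6, 4.8.
f(0) ≈ 1.0000, f(1.2) ≈ 0.3624, f(2.4) ≈ -0.7374, f(3.6) ≈ -0.8968, f(4.8) ≈ 0.0875.
Sum = Δs · [f(0) + f(1.2) + f(2.4) + f(3.6) + f(4.8)].
Sum ≈ -0.2212.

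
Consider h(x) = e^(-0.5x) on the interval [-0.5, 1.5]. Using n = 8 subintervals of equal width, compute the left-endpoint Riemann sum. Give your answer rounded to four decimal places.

1.7269

Δx = (1.5 − (-0.5))/8 = 0.25.
Left endpoints: -0.5, -0.25, 0, 0.25, 0.5, 0.75, 1, 1.25.
h(-0.5) ≈ 1.2840, h(-0.25) ≈ 1.1331, h(0) ≈ 1.0000, h(0.25) ≈ 0.8825, h(0.5) ≈ 0.7788, h(0.75) ≈ 0.6873, h(1) ≈ 0.6065, h(1.25) ≈ 0.5353.
Sum = Δx · [h(-0.5) + h(-0.25) + h(0) + ...].
Sum ≈ 1.7269.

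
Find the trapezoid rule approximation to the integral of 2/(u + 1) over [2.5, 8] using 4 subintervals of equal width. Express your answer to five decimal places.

Δu = (8 − 2.5)/4 = 1.375.
f(2.5) = 4/7, f(3.875) = 16/39, f(5.25) = 0.32, f(6.625) = 16/61, f(8) = 2/9.
T_4 = (Δu/2)·[f(u_0) + 2f(u_1) + 2f(u_2) + 2f(u_3) + f(u_4)].
Sum ≈ 1.91039.

1.91039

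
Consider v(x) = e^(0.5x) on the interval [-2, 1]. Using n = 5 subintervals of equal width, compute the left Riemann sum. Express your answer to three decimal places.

Δx = (1 − (-2))/5 = 0.6.
Left endpoints: -2, -1.4, -0.8, -0.2, 0.4.
v(-2) ≈ 0.368, v(-1.4) ≈ 0.497, v(-0.8) ≈ 0.670, v(-0.2) ≈ 0.905, v(0.4) ≈ 1.221.
Sum = Δx · [v(-2) + v(-1.4) + v(-0.8) + v(-0.2) + v(0.4)].
Sum ≈ 2.197.

2.197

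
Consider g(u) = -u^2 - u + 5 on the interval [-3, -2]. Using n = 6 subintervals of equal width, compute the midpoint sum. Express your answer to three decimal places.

1.169

Δu = (-2 − (-3))/6 = 1/6.
Midpoints: -35/12, -2.75, -31/12, -29/12, -2.25, -25/12.
g(-35/12) = -85/144, g(-2.75) = 0.1875, g(-31/12) = 131/144, g(-29/12) = 227/144, g(-2.25) = 2.1875, g(-25/12) = 395/144.
Sum = Δu · [g(-35/12) + g(-2.75) + g(-31/12) + ...].
Sum ≈ 1.169.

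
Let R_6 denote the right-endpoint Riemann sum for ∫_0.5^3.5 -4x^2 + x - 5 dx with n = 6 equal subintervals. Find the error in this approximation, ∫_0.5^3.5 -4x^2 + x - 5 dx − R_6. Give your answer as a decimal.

Exact integral: ∫_0.5^3.5 f(x) dx = -66.
R_6 = -77.75.
Error = -66 − (-77.75) = 11.75.

11.75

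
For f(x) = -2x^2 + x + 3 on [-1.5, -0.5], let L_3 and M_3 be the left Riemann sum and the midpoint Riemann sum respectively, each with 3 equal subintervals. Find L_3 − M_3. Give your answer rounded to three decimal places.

L_3 ≈ -1.03704.
M_3 ≈ -0.14815.
L_3 − M_3 ≈ -0.889.

-0.889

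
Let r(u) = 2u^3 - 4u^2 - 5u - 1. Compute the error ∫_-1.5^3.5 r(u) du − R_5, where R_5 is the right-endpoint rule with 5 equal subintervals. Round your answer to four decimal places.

Exact integral: ∫_-1.5^3.5 r(u) du ≈ -19.166667.
R_5 = -3.75.
Error ≈ -19.166667 − (-3.75) ≈ -15.4167.

-15.4167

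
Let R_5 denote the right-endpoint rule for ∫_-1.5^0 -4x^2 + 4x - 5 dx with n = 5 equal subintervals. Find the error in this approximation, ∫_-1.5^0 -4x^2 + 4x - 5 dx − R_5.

Exact integral: ∫_-1.5^0 f(x) dx = -16.5.
R_5 = -14.34.
Error = -16.5 − (-14.34) = -2.16.

-2.16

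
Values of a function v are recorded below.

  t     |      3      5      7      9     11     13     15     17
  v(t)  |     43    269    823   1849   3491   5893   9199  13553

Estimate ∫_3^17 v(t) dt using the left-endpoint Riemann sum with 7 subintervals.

Δt = 2.
Sum = 2·[43 + 269 + 823 + 1849 + 3491 + 5893 + 9199] = 43134.

43134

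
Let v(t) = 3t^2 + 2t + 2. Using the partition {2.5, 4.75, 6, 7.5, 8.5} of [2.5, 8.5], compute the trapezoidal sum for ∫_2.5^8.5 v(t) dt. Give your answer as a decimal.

685.359375

Subinterval widths: 2.25, 1.25, 1.5, 1.
v(2.5) = 25.75, v(4.75) = 79.1875, v(6) = 122, v(7.5) = 185.75, v(8.5) = 235.75.
On each subinterval the trapezoid contributes (Δt_i/2)·[v(t_{i-1}) + v(t_i)].
Sum = 685.359375.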